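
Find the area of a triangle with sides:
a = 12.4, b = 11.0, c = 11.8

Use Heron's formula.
s = (12.4 + 11.0 + 11.8)/2 = 35.2/2 = 17.6
s − a = 5.2, s − b = 6.6, s − c = 5.8
s(s−a)(s−b)(s−c) = 17.6·5.2·6.6·5.8 ≈ 3503.39
Area = √3503.39 ≈ 59.1894

Area = 59.19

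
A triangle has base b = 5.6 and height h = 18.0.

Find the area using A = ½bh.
A = ½·b·h = ½·5.6·18.0 = ½·100.8 = 50.4

Area = 50.4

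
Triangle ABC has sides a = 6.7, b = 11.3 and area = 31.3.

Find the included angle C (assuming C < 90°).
Area = ½·a·b·sin(C)  ⇒  sin(C) = 2·Area/(a·b) = 2·31.3/(6.7·11.3) = 62.6/75.71 ≈ 0.826839
C = arcsin(0.826839) ≈ 55.7754° (taking the acute solution since C < 90°)

C = 55.78°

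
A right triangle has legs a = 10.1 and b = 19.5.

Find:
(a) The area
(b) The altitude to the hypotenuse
(a) The legs are perpendicular, so Area = ½·a·b = ½·10.1·19.5 = ½·196.95 = 98.475
(b) Hypotenuse c = √(a² + b²) = √(102.01 + 380.25) = √482.26 ≈ 21.9604
    Area = ½·c·h_c  ⇒  h_c = 2·Area/c = 196.95/21.9604 ≈ 8.96841

Area = 98.475, h_c = 8.968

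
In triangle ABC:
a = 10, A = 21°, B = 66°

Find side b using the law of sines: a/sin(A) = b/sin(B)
a/sin(A) = b/sin(B)  ⇒  b = a·sin(B)/sin(A) = 10·sin(66°)/sin(21°)
sin(66°) ≈ 0.913545, sin(21°) ≈ 0.358368
b ≈ 10·0.913545/0.358368 ≈ 9.13545/0.358368 ≈ 25.4918

b = 25.49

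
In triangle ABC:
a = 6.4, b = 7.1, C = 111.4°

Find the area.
Two sides and the included angle (SAS): A = ½·a·b·sin(C) = ½·6.4·7.1·sin(111.4°)
sin(111.4°) ≈ 0.931056
A ≈ ½·45.44·0.931056 = 22.72·0.931056 ≈ 21.1536

Area = 21.15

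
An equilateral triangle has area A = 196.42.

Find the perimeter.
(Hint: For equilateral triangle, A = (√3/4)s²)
A = (√3/4)s²  ⇒  s² = 4A/√3 = 4·196.42/√3 = 785.68/1.73205 ≈ 453.613
s ≈ √453.613 ≈ 21.2982
Perimeter = 3s ≈ 3·21.2982 ≈ 63.8945

Perimeter = 63.89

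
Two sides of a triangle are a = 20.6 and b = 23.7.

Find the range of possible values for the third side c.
Triangle inequality: |a − b| < c < a + b
|a − b| = |20.6 − 23.7| = 3.1
a + b = 20.6 + 23.7 = 44.3

3.1 < c < 44.3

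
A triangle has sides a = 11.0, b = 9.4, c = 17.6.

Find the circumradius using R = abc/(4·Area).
First find the area with Heron's formula.
s = (11.0 + 9.4 + 17.6)/2 = 19
Area = √(s(s−a)(s−b)(s−c)) = √(19·8·9.6·1.4) ≈ √2042.88 ≈ 45.1982
abc = 11.0·9.4·17.6 = 1819.84
R = abc/(4·Area) ≈ 1819.84/(4·45.1982) = 1819.84/180.793 ≈ 10.0659

R = 10.07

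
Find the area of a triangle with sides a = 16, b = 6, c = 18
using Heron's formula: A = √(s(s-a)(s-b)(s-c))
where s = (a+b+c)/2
s = (16 + 6 + 18)/2 = 40/2 = 20
s − a = 4, s − b = 14, s − c = 2
s(s−a)(s−b)(s−c) = 20·4·14·2 = 2240
Area = √2240 ≈ 47.3286

s = 20.0, Area = 47.33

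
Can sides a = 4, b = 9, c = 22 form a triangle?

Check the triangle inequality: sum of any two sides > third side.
a + b vs c: 4 + 9 = 13 ≤ 22  ✗
a + c vs b: 4 + 22 = 26 > 9  ✓
b + c vs a: 9 + 22 = 31 > 4  ✓

No: 4 + 9 = 13 is not > 22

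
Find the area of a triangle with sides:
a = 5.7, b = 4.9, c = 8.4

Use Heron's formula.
s = (5.7 + 4.9 + 8.4)/2 = 19/2 = 9.5
s − a = 3.8, s − b = 4.6, s − c = 1.1
s(s−a)(s−b)(s−c) = 9.5·3.8·4.6·1.1 ≈ 182.666
Area = √182.666 ≈ 13.5154

Area = 13.52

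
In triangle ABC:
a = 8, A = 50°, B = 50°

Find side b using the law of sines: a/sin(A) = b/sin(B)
a/sin(A) = b/sin(B)  ⇒  b = a·sin(B)/sin(A) = 8·sin(50°)/sin(50°)
sin(50°) ≈ 0.766044, sin(50°) ≈ 0.766044
b ≈ 8·0.766044/0.766044 ≈ 6.12836/0.766044 ≈ 8

b = 8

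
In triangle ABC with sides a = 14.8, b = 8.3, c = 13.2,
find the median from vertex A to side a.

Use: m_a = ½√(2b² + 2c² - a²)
m_a = ½√(2·8.3² + 2·13.2² − 14.8²) = ½√(2·68.89 + 2·174.24 − 219.04) = ½√(137.78 + 348.48 − 219.04) = ½√267.22
√267.22 ≈ 16.3469, so m_a ≈ 8.17343

m_a = 8.173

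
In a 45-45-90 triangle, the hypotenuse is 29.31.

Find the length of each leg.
In a 45-45-90 triangle hypotenuse = leg·√2, so leg = hypotenuse/√2.
Leg = 29.31/√2 ≈ 29.31/1.41421 ≈ 20.7253

Each leg = 20.73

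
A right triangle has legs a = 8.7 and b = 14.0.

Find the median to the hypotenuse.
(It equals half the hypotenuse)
Hypotenuse c = √(a² + b²) = √(75.69 + 196) = √271.69 ≈ 16.483
Median to hypotenuse = c/2 ≈ 16.483/2 ≈ 8.24151

Median = 8.242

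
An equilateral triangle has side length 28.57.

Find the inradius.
r = Area/s with s the semi-perimeter.
Area = (√3/4)·28.57² = (√3/4)·816.2449 ≈ 0.433013·816.2449 ≈ 353.444
s = 3·28.57/2 = 42.855
r ≈ 353.444/42.855 ≈ 8.24745
(Equivalently r = side/(2√3) = 28.57/3.4641 ≈ 8.24745.)

r = 8.247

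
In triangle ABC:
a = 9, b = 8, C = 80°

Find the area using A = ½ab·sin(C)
A = ½·a·b·sin(C) = ½·9·8·sin(80°)
sin(80°) ≈ 0.984808
A ≈ ½·72·0.984808 = 36·0.984808 ≈ 35.4531

Area = 35.45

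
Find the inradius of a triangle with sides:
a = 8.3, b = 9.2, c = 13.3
r = Area/s where s is the semi-perimeter.
s = (8.3 + 9.2 + 13.3)/2 = 30.8/2 = 15.4
Area = √(s(s−a)(s−b)(s−c)) = √(15.4·7.1·6.2·2.1) ≈ √1423.61 ≈ 37.7307
r ≈ 37.7307/15.4 ≈ 2.45005

r = 2.45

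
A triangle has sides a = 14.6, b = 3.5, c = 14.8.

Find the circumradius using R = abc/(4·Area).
First find the area with Heron's formula.
s = (14.6 + 3.5 + 14.8)/2 = 16.45
Area = √(s(s−a)(s−b)(s−c)) = √(16.45·1.85·12.95·1.65) ≈ √650.266 ≈ 25.5003
abc = 14.6·3.5·14.8 = 756.28
R = abc/(4·Area) ≈ 756.28/(4·25.5003) = 756.28/102.001 ≈ 7.41442

R = 7.414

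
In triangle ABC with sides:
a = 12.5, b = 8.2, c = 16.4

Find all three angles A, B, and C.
Law of cosines for each angle (a² = 156.25, b² = 67.24, c² = 268.96):
cos(A) = (b² + c² − a²)/(2bc) = (67.24 + 268.96 − 156.25)/(2·8.2·16.4) = 179.95/268.96 ≈ 0.669059  ⇒  A ≈ 48.0056°
cos(B) = (a² + c² − b²)/(2ac) = (156.25 + 268.96 − 67.24)/(2·12.5·16.4) = 357.97/410 ≈ 0.873098  ⇒  B ≈ 29.1794°
cos(C) = (a² + b² − c²)/(2ab) = (156.25 + 67.24 − 268.96)/(2·12.5·8.2) = -45.47/205 ≈ -0.221805  ⇒  C ≈ 102.815°
Check: A + B + C ≈ 180°

A = 48.01°, B = 29.18°, C = 102.8°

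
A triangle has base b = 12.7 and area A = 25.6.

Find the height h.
A = ½·b·h  ⇒  h = 2A/b = 2·25.6/12.7 = 51.2/12.7 ≈ 4.0315

h = 4.031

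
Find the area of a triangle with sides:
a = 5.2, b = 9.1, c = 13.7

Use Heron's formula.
s = (5.2 + 9.1 + 13.7)/2 = 28/2 = 14
s − a = 8.8, s − b = 4.9, s − c = 0.3
s(s−a)(s−b)(s−c) = 14·8.8·4.9·0.3 ≈ 181.104
Area = √181.104 ≈ 13.4575

Area = 13.46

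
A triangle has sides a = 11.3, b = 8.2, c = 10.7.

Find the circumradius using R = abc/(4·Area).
First find the area with Heron's formula.
s = (11.3 + 8.2 + 10.7)/2 = 15.1
Area = √(s(s−a)(s−b)(s−c)) = √(15.1·3.8·6.9·4.4) ≈ √1742.06 ≈ 41.738
abc = 11.3·8.2·10.7 = 991.462
R = abc/(4·Area) ≈ 991.462/(4·41.738) = 991.462/166.952 ≈ 5.93861

R = 5.939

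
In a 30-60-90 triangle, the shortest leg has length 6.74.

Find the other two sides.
In a 30-60-90 triangle the sides are in ratio 1 : √3 : 2 (short leg : long leg : hypotenuse).
Long leg = 6.74·√3 ≈ 6.74·1.73205 ≈ 11.674
Hypotenuse = 2·6.74 = 13.48

Long leg = 6.74√3 = 11.67, Hypotenuse = 13.48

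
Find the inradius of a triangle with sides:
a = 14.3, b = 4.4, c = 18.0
r = Area/s where s is the semi-perimeter.
s = (14.3 + 4.4 + 18.0)/2 = 36.7/2 = 18.35
Area = √(s(s−a)(s−b)(s−c)) = √(18.35·4.05·13.95·0.35) ≈ √362.855 ≈ 19.0488
r ≈ 19.0488/18.35 ≈ 1.03808

r = 1.038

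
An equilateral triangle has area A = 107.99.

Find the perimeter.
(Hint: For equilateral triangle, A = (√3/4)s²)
A = (√3/4)s²  ⇒  s² = 4A/√3 = 4·107.99/√3 = 431.96/1.73205 ≈ 249.392
s ≈ √249.392 ≈ 15.7922
Perimeter = 3s ≈ 3·15.7922 ≈ 47.3765

Perimeter = 47.38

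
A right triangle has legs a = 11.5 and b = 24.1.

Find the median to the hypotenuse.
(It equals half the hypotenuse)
Hypotenuse c = √(a² + b²) = √(132.25 + 580.81) = √713.06 ≈ 26.7032
Median to hypotenuse = c/2 ≈ 26.7032/2 ≈ 13.3516

Median = 13.35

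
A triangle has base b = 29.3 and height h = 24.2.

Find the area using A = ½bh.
A = ½·b·h = ½·29.3·24.2 = ½·709.06 = 354.53

Area = 354.53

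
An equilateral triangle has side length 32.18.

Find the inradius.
r = Area/s with s the semi-perimeter.
Area = (√3/4)·32.18² = (√3/4)·1035.5524 ≈ 0.433013·1035.5524 ≈ 448.407
s = 3·32.18/2 = 48.27
r ≈ 448.407/48.27 ≈ 9.28957
(Equivalently r = side/(2√3) = 32.18/3.4641 ≈ 9.28957.)

r = 9.29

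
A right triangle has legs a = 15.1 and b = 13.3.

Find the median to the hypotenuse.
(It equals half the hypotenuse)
Hypotenuse c = √(a² + b²) = √(228.01 + 176.89) = √404.9 ≈ 20.1221
Median to hypotenuse = c/2 ≈ 20.1221/2 ≈ 10.0611

Median = 10.06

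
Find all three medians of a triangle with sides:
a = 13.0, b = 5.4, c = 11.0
Median formula: m_a = ½√(2b² + 2c² − a²) (and cyclically). a² = 169, b² = 29.16, c² = 121.
m_a = ½√(2·29.16 + 2·121 − 169) = ½√131.32 ≈ ½·11.4595 ≈ 5.72975
m_b = ½√(2·169 + 2·121 − 29.16) = ½√550.84 ≈ ½·23.47 ≈ 11.735
m_c = ½√(2·169 + 2·29.16 − 121) = ½√275.32 ≈ ½·16.5928 ≈ 8.29638

m_a = 5.73, m_b = 11.73, m_c = 8.296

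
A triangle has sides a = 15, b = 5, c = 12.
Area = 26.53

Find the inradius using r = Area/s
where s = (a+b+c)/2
s = (15 + 5 + 12)/2 = 32/2 = 16
r = Area/s = 26.53/16 ≈ 1.65813

r = 1.658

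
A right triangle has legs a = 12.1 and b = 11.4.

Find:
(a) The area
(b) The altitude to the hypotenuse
(a) The legs are perpendicular, so Area = ½·a·b = ½·12.1·11.4 = ½·137.94 = 68.97
(b) Hypotenuse c = √(a² + b²) = √(146.41 + 129.96) = √276.37 ≈ 16.6244
    Area = ½·c·h_c  ⇒  h_c = 2·Area/c = 137.94/16.6244 ≈ 8.29745

Area = 68.97, h_c = 8.297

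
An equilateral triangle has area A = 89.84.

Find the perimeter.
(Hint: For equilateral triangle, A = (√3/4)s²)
A = (√3/4)s²  ⇒  s² = 4A/√3 = 4·89.84/√3 = 359.36/1.73205 ≈ 207.477
s ≈ √207.477 ≈ 14.404
Perimeter = 3s ≈ 3·14.404 ≈ 43.2121

Perimeter = 43.21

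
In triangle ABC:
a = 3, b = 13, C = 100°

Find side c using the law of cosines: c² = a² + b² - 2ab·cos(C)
c² = 3² + 13² − 2·3·13·cos(100°)
cos(100°) ≈ -0.173648
c² ≈ 9 + 169 − 78·(-0.173648) ≈ 178 + 13.5446 ≈ 191.545
c ≈ √191.545 ≈ 13.84

c = 13.84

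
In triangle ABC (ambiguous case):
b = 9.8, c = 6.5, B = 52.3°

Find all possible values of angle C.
b/sin(B) = c/sin(C)  ⇒  sin(C) = c·sin(B)/b = 6.5·sin(52.3°)/9.8
sin(52.3°) ≈ 0.791224
sin(C) ≈ 6.5·0.791224/9.8 ≈ 5.14295/9.8 ≈ 0.524791
Candidate 1: C₁ = arcsin(0.524791) ≈ 31.6542°  →  A = 180° − 52.3° − 31.6542° ≈ 96.0458° > 0, valid
Candidate 2: C₂ = 180° − C₁ ≈ 148.346°  →  A = 180° − 52.3° − 148.346° ≈ -20.6458° ≤ 0, not a valid triangle

C = 31.65° (one solution)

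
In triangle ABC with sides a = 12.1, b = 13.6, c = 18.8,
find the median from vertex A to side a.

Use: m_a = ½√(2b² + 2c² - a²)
m_a = ½√(2·13.6² + 2·18.8² − 12.1²) = ½√(2·184.96 + 2·353.44 − 146.41) = ½√(369.92 + 706.88 − 146.41) = ½√930.39
√930.39 ≈ 30.5023, so m_a ≈ 15.2511

m_a = 15.25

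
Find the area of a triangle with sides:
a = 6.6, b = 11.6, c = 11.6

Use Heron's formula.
s = (6.6 + 11.6 + 11.6)/2 = 29.8/2 = 14.9
s − a = 8.3, s − b = 3.3, s − c = 3.3
s(s−a)(s−b)(s−c) = 14.9·8.3·3.3·3.3 ≈ 1346.77
Area = √1346.77 ≈ 36.6983

Area = 36.7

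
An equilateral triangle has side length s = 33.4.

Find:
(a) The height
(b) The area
(a) The height splits the triangle into two 30-60-90 halves: h = s·√3/2 = 33.4·1.73205/2 ≈ 57.8505/2 ≈ 28.9252
(b) Area = (√3/4)·s² = (√3/4)·33.4² = (√3/4)·1115.56 ≈ 0.433013·1115.56 ≈ 483.052

Height = 28.93, Area = 483.1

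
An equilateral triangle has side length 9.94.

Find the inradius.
r = Area/s with s the semi-perimeter.
Area = (√3/4)·9.94² = (√3/4)·98.8036 ≈ 0.433013·98.8036 ≈ 42.7832
s = 3·9.94/2 = 14.91
r ≈ 42.7832/14.91 ≈ 2.86943
(Equivalently r = side/(2√3) = 9.94/3.4641 ≈ 2.86943.)

r = 2.869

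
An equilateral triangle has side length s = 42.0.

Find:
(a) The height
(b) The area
(a) The height splits the triangle into two 30-60-90 halves: h = s·√3/2 = 42.0·1.73205/2 ≈ 72.7461/2 ≈ 36.3731
(b) Area = (√3/4)·s² = (√3/4)·42.0² = (√3/4)·1764 ≈ 0.433013·1764 ≈ 763.834

Height = 36.37, Area = 763.8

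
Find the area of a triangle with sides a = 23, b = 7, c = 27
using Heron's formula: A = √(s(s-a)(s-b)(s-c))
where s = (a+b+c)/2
s = (23 + 7 + 27)/2 = 57/2 = 28.5
s − a = 5.5, s − b = 21.5, s − c = 1.5
s(s−a)(s−b)(s−c) = 28.5·5.5·21.5·1.5 = 5055.1875
Area = √5055.1875 ≈ 71.0998

s = 28.5, Area = 71.1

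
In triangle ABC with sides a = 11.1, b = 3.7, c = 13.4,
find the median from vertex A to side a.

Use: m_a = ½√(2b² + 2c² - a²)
m_a = ½√(2·3.7² + 2·13.4² − 11.1²) = ½√(2·13.69 + 2·179.56 − 123.21) = ½√(27.38 + 359.12 − 123.21) = ½√263.29
√263.29 ≈ 16.2262, so m_a ≈ 8.11311

m_a = 8.113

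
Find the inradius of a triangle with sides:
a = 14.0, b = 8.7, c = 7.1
r = Area/s where s is the semi-perimeter.
s = (14.0 + 8.7 + 7.1)/2 = 29.8/2 = 14.9
Area = √(s(s−a)(s−b)(s−c)) = √(14.9·0.9·6.2·7.8) ≈ √648.508 ≈ 25.4658
r ≈ 25.4658/14.9 ≈ 1.70911

r = 1.709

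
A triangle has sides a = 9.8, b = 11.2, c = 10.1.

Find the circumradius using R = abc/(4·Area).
First find the area with Heron's formula.
s = (9.8 + 11.2 + 10.1)/2 = 15.55
Area = √(s(s−a)(s−b)(s−c)) = √(15.55·5.75·4.35·5.45) ≈ √2119.75 ≈ 46.0407
abc = 9.8·11.2·10.1 = 1108.576
R = abc/(4·Area) ≈ 1108.576/(4·46.0407) = 1108.576/184.163 ≈ 6.01954

R = 6.02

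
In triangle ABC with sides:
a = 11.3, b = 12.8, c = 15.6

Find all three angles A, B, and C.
Law of cosines for each angle (a² = 127.69, b² = 163.84, c² = 243.36):
cos(A) = (b² + c² − a²)/(2bc) = (163.84 + 243.36 − 127.69)/(2·12.8·15.6) = 279.51/399.36 ≈ 0.699895  ⇒  A ≈ 45.5814°
cos(B) = (a² + c² − b²)/(2ac) = (127.69 + 243.36 − 163.84)/(2·11.3·15.6) = 207.21/352.56 ≈ 0.58773  ⇒  B ≈ 54.0039°
cos(C) = (a² + b² − c²)/(2ab) = (127.69 + 163.84 − 243.36)/(2·11.3·12.8) = 48.17/289.28 ≈ 0.166517  ⇒  C ≈ 80.4146°
Check: A + B + C ≈ 180°

A = 45.58°, B = 54°, C = 80.41°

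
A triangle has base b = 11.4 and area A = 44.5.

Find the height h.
A = ½·b·h  ⇒  h = 2A/b = 2·44.5/11.4 = 89/11.4 ≈ 7.80702

h = 7.807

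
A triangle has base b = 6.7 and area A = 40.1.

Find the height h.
A = ½·b·h  ⇒  h = 2A/b = 2·40.1/6.7 = 80.2/6.7 ≈ 11.9701

h = 11.97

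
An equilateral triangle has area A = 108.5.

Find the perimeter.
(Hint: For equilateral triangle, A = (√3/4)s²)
A = (√3/4)s²  ⇒  s² = 4A/√3 = 4·108.5/√3 = 434/1.73205 ≈ 250.57
s ≈ √250.57 ≈ 15.8294
Perimeter = 3s ≈ 3·15.8294 ≈ 47.4882

Perimeter = 47.49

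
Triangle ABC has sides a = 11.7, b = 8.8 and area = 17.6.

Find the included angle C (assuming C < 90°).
Area = ½·a·b·sin(C)  ⇒  sin(C) = 2·Area/(a·b) = 2·17.6/(11.7·8.8) = 35.2/102.96 ≈ 0.34188
C = arcsin(0.34188) ≈ 19.9915° (taking the acute solution since C < 90°)

C = 19.99°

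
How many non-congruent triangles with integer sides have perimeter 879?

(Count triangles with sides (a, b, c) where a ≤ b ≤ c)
Let a ≤ b ≤ c with a + b + c = 879. The only binding inequality is a + b > c, i.e. 879 − c > c, so c < 879/2; and c ≥ 879/3 since c is the largest side.
So 293 ≤ c ≤ 439. For each c, b runs from ⌈(879 − c)/2⌉ up to c (then a = 879 − b − c satisfies 1 ≤ a ≤ b automatically), giving c − ⌈(879 − c)/2⌉ + 1 choices.
Summing over c: 1 + 2 + 4 + 5 + … + 218 + 220  (147 terms, c = 293, …, 439) = 16207
Check (closed form: nearest integer to p²/48 for even p, (p+3)²/48 for odd p): (879+3)²/48 = 882²/48 = 777924/48 ≈ 16206.75 → 16207

16207 triangles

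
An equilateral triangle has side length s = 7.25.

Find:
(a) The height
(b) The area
(a) The height splits the triangle into two 30-60-90 halves: h = s·√3/2 = 7.25·1.73205/2 ≈ 12.5574/2 ≈ 6.27868
(b) Area = (√3/4)·s² = (√3/4)·7.25² = (√3/4)·52.5625 ≈ 0.433013·52.5625 ≈ 22.7602

Height = 6.279, Area = 22.76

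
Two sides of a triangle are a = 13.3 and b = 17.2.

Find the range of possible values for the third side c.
Triangle inequality: |a − b| < c < a + b
|a − b| = |13.3 − 17.2| = 3.9
a + b = 13.3 + 17.2 = 30.5

3.9 < c < 30.5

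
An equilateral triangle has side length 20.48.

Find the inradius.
r = Area/s with s the semi-perimeter.
Area = (√3/4)·20.48² = (√3/4)·419.4304 ≈ 0.433013·419.4304 ≈ 181.619
s = 3·20.48/2 = 30.72
r ≈ 181.619/30.72 ≈ 5.91207
(Equivalently r = side/(2√3) = 20.48/3.4641 ≈ 5.91207.)

r = 5.912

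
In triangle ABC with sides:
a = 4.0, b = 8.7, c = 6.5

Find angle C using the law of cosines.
c² = a² + b² − 2ab·cos(C)  ⇒  cos(C) = (a² + b² − c²)/(2ab)
cos(C) = (4.0² + 8.7² − 6.5²)/(2·4.0·8.7) = (16 + 75.69 − 42.25)/69.6 = 49.44/69.6 ≈ 0.710345
C = arccos(0.710345) ≈ 44.737°

C = 44.74°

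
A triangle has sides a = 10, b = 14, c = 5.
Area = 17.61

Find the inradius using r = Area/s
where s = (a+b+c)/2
s = (10 + 14 + 5)/2 = 29/2 = 14.5
r = Area/s = 17.61/14.5 ≈ 1.21448

r = 1.214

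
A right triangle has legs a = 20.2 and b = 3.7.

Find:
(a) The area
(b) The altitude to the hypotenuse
(a) The legs are perpendicular, so Area = ½·a·b = ½·20.2·3.7 = ½·74.74 = 37.37
(b) Hypotenuse c = √(a² + b²) = √(408.04 + 13.69) = √421.73 ≈ 20.5361
    Area = ½·c·h_c  ⇒  h_c = 2·Area/c = 74.74/20.5361 ≈ 3.63945

Area = 37.37, h_c = 3.639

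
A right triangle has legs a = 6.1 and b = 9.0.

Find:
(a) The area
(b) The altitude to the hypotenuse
(a) The legs are perpendicular, so Area = ½·a·b = ½·6.1·9.0 = ½·54.9 = 27.45
(b) Hypotenuse c = √(a² + b²) = √(37.21 + 81) = √118.21 ≈ 10.8724
    Area = ½·c·h_c  ⇒  h_c = 2·Area/c = 54.9/10.8724 ≈ 5.04946

Area = 27.45, h_c = 5.049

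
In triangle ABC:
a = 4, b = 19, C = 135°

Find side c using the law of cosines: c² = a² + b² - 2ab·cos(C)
c² = 4² + 19² − 2·4·19·cos(135°)
cos(135°) ≈ -0.707107
c² ≈ 16 + 361 − 152·(-0.707107) ≈ 377 + 107.48 ≈ 484.48
c ≈ √484.48 ≈ 22.0109

c = 22.01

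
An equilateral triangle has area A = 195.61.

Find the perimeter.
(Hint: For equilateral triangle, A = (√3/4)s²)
A = (√3/4)s²  ⇒  s² = 4A/√3 = 4·195.61/√3 = 782.44/1.73205 ≈ 451.742
s ≈ √451.742 ≈ 21.2542
Perimeter = 3s ≈ 3·21.2542 ≈ 63.7627

Perimeter = 63.76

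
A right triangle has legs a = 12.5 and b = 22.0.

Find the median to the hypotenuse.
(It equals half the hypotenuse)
Hypotenuse c = √(a² + b²) = √(156.25 + 484) = √640.25 ≈ 25.3032
Median to hypotenuse = c/2 ≈ 25.3032/2 ≈ 12.6516

Median = 12.65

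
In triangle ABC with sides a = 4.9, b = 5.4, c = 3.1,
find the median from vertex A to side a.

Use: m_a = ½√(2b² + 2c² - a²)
m_a = ½√(2·5.4² + 2·3.1² − 4.9²) = ½√(2·29.16 + 2·9.61 − 24.01) = ½√(58.32 + 19.22 − 24.01) = ½√53.53
√53.53 ≈ 7.31642, so m_a ≈ 3.65821

m_a = 3.658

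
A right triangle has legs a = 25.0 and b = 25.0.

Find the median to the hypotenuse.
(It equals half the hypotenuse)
Hypotenuse c = √(a² + b²) = √(625 + 625) = √1250 ≈ 35.3553
Median to hypotenuse = c/2 ≈ 35.3553/2 ≈ 17.6777

Median = 17.68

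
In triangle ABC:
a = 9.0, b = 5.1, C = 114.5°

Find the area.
Two sides and the included angle (SAS): A = ½·a·b·sin(C) = ½·9.0·5.1·sin(114.5°)
sin(114.5°) ≈ 0.909961
A ≈ ½·45.9·0.909961 = 22.95·0.909961 ≈ 20.8836

Area = 20.88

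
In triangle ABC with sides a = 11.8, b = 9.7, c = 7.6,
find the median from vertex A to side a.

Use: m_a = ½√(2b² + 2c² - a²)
m_a = ½√(2·9.7² + 2·7.6² − 11.8²) = ½√(2·94.09 + 2·57.76 − 139.24) = ½√(188.18 + 115.52 − 139.24) = ½√164.46
√164.46 ≈ 12.8242, so m_a ≈ 6.4121

m_a = 6.412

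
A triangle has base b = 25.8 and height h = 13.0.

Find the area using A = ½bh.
A = ½·b·h = ½·25.8·13.0 = ½·335.4 = 167.7

Area = 167.7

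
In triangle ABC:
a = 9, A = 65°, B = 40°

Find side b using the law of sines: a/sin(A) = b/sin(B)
a/sin(A) = b/sin(B)  ⇒  b = a·sin(B)/sin(A) = 9·sin(40°)/sin(65°)
sin(40°) ≈ 0.642788, sin(65°) ≈ 0.906308
b ≈ 9·0.642788/0.906308 ≈ 5.78509/0.906308 ≈ 6.38314

b = 6.383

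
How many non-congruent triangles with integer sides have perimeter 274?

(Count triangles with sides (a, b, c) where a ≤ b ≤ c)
Let a ≤ b ≤ c with a + b + c = 274. The only binding inequality is a + b > c, i.e. 274 − c > c, so c < 274/2; and c ≥ 274/3 since c is the largest side.
So 92 ≤ c ≤ 136. For each c, b runs from ⌈(274 − c)/2⌉ up to c (then a = 274 − b − c satisfies 1 ≤ a ≤ b automatically), giving c − ⌈(274 − c)/2⌉ + 1 choices.
Summing over c: 2 + 3 + 5 + 6 + … + 66 + 68  (45 terms, c = 92, …, 136) = 1564
Check (closed form: nearest integer to p²/48 for even p, (p+3)²/48 for odd p): 274²/48 = 75076/48 ≈ 1564.08 → 1564

1564 triangles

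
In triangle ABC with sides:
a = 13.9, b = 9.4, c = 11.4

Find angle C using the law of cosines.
c² = a² + b² − 2ab·cos(C)  ⇒  cos(C) = (a² + b² − c²)/(2ab)
cos(C) = (13.9² + 9.4² − 11.4²)/(2·13.9·9.4) = (193.21 + 88.36 − 129.96)/261.32 = 151.61/261.32 ≈ 0.58017
C = arccos(0.58017) ≈ 54.5375°

C = 54.54°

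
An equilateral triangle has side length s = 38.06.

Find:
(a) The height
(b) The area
(a) The height splits the triangle into two 30-60-90 halves: h = s·√3/2 = 38.06·1.73205/2 ≈ 65.9219/2 ≈ 32.9609
(b) Area = (√3/4)·s² = (√3/4)·38.06² = (√3/4)·1448.5636 ≈ 0.433013·1448.5636 ≈ 627.246

Height = 32.96, Area = 627.2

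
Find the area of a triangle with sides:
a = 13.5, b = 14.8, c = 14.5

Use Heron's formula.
s = (13.5 + 14.8 + 14.5)/2 = 42.8/2 = 21.4
s − a = 7.9, s − b = 6.6, s − c = 6.9
s(s−a)(s−b)(s−c) = 21.4·7.9·6.6·6.9 ≈ 7698.99
Area = √7698.99 ≈ 87.7439

Area = 87.74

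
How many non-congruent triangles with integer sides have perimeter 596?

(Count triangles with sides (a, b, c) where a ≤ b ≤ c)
Let a ≤ b ≤ c with a + b + c = 596. The only binding inequality is a + b > c, i.e. 596 − c > c, so c < 596/2; and c ≥ 596/3 since c is the largest side.
So 199 ≤ c ≤ 297. For each c, b runs from ⌈(596 − c)/2⌉ up to c (then a = 596 − b − c satisfies 1 ≤ a ≤ b automatically), giving c − ⌈(596 − c)/2⌉ + 1 choices.
Summing over c: 1 + 3 + 4 + 6 + … + 147 + 148  (99 terms, c = 199, …, 297) = 7400
Check (closed form: nearest integer to p²/48 for even p, (p+3)²/48 for odd p): 596²/48 = 355216/48 ≈ 7400.33 → 7400

7400 triangles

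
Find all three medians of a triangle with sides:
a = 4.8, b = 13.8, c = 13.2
Median formula: m_a = ½√(2b² + 2c² − a²) (and cyclically). a² = 23.04, b² = 190.44, c² = 174.24.
m_a = ½√(2·190.44 + 2·174.24 − 23.04) = ½√706.32 ≈ ½·26.5767 ≈ 13.2883
m_b = ½√(2·23.04 + 2·174.24 − 190.44) = ½√204.12 ≈ ½·14.2871 ≈ 7.14353
m_c = ½√(2·23.04 + 2·190.44 − 174.24) = ½√252.72 ≈ ½·15.8972 ≈ 7.94858

m_a = 13.29, m_b = 7.144, m_c = 7.949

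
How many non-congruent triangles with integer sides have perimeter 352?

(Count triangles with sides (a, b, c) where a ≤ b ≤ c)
Let a ≤ b ≤ c with a + b + c = 352. The only binding inequality is a + b > c, i.e. 352 − c > c, so c < 352/2; and c ≥ 352/3 since c is the largest side.
So 118 ≤ c ≤ 175. For each c, b runs from ⌈(352 − c)/2⌉ up to c (then a = 352 − b − c satisfies 1 ≤ a ≤ b automatically), giving c − ⌈(352 − c)/2⌉ + 1 choices.
Summing over c: 2 + 3 + 5 + 6 + … + 86 + 87  (58 terms, c = 118, …, 175) = 2581
Check (closed form: nearest integer to p²/48 for even p, (p+3)²/48 for odd p): 352²/48 = 123904/48 ≈ 2581.33 → 2581

2581 triangles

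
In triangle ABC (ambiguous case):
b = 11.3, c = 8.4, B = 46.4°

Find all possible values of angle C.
b/sin(B) = c/sin(C)  ⇒  sin(C) = c·sin(B)/b = 8.4·sin(46.4°)/11.3
sin(46.4°) ≈ 0.724172
sin(C) ≈ 8.4·0.724172/11.3 ≈ 6.08304/11.3 ≈ 0.538322
Candidate 1: C₁ = arcsin(0.538322) ≈ 32.5695°  →  A = 180° − 46.4° − 32.5695° ≈ 101.03° > 0, valid
Candidate 2: C₂ = 180° − C₁ ≈ 147.43°  →  A = 180° − 46.4° − 147.43° ≈ -13.8305° ≤ 0, not a valid triangle

C = 32.57° (one solution)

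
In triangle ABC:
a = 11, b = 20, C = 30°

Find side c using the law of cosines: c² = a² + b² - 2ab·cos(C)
c² = 11² + 20² − 2·11·20·cos(30°)
cos(30°) ≈ 0.866025
c² ≈ 121 + 400 − 440·(0.866025) ≈ 521 − 381.051 ≈ 139.949
c ≈ √139.949 ≈ 11.83

c = 11.83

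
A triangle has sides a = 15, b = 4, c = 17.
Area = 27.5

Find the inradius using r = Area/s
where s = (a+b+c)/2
s = (15 + 4 + 17)/2 = 36/2 = 18
r = Area/s = 27.5/18 ≈ 1.52778

r = 1.528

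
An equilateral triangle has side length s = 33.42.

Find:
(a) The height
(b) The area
(a) The height splits the triangle into two 30-60-90 halves: h = s·√3/2 = 33.42·1.73205/2 ≈ 57.8851/2 ≈ 28.9426
(b) Area = (√3/4)·s² = (√3/4)·33.42² = (√3/4)·1116.8964 ≈ 0.433013·1116.8964 ≈ 483.63

Height = 28.94, Area = 483.6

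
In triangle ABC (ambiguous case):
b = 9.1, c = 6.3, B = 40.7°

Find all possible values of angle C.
b/sin(B) = c/sin(C)  ⇒  sin(C) = c·sin(B)/b = 6.3·sin(40.7°)/9.1
sin(40.7°) ≈ 0.652098
sin(C) ≈ 6.3·0.652098/9.1 ≈ 4.10822/9.1 ≈ 0.451453
Candidate 1: C₁ = arcsin(0.451453) ≈ 26.8369°  →  A = 180° − 40.7° − 26.8369° ≈ 112.463° > 0, valid
Candidate 2: C₂ = 180° − C₁ ≈ 153.163°  →  A = 180° − 40.7° − 153.163° ≈ -13.8631° ≤ 0, not a valid triangle

C = 26.84° (one solution)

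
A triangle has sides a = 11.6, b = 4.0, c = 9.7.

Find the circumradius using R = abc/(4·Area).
First find the area with Heron's formula.
s = (11.6 + 4.0 + 9.7)/2 = 12.65
Area = √(s(s−a)(s−b)(s−c)) = √(12.65·1.05·8.65·2.95) ≈ √338.936 ≈ 18.4102
abc = 11.6·4.0·9.7 = 450.08
R = abc/(4·Area) ≈ 450.08/(4·18.4102) = 450.08/73.6409 ≈ 6.11182

R = 6.112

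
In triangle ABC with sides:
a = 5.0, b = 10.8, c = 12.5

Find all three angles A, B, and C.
Law of cosines for each angle (a² = 25, b² = 116.64, c² = 156.25):
cos(A) = (b² + c² − a²)/(2bc) = (116.64 + 156.25 − 25)/(2·10.8·12.5) = 247.89/270 ≈ 0.918111  ⇒  A ≈ 23.3485°
cos(B) = (a² + c² − b²)/(2ac) = (25 + 156.25 − 116.64)/(2·5.0·12.5) = 64.61/125 ≈ 0.51688  ⇒  B ≈ 58.8768°
cos(C) = (a² + b² − c²)/(2ab) = (25 + 116.64 − 156.25)/(2·5.0·10.8) = -14.61/108 ≈ -0.135278  ⇒  C ≈ 97.7747°
Check: A + B + C ≈ 180°

A = 23.35°, B = 58.88°, C = 97.77°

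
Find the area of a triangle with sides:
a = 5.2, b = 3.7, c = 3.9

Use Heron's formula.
s = (5.2 + 3.7 + 3.9)/2 = 12.8/2 = 6.4
s − a = 1.2, s − b = 2.7, s − c = 2.5
s(s−a)(s−b)(s−c) = 6.4·1.2·2.7·2.5 ≈ 51.84
Area = √51.84 ≈ 7.2

Area = 7.2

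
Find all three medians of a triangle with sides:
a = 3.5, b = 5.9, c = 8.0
Median formula: m_a = ½√(2b² + 2c² − a²) (and cyclically). a² = 12.25, b² = 34.81, c² = 64.
m_a = ½√(2·34.81 + 2·64 − 12.25) = ½√185.37 ≈ ½·13.6151 ≈ 6.80753
m_b = ½√(2·12.25 + 2·64 − 34.81) = ½√117.69 ≈ ½·10.8485 ≈ 5.42425
m_c = ½√(2·12.25 + 2·34.81 − 64) = ½√30.12 ≈ ½·5.48817 ≈ 2.74408

m_a = 6.808, m_b = 5.424, m_c = 2.744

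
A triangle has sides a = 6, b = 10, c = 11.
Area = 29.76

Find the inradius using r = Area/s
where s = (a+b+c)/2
s = (6 + 10 + 11)/2 = 27/2 = 13.5
r = Area/s = 29.76/13.5 ≈ 2.20444

r = 2.204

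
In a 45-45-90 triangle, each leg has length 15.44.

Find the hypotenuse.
In a 45-45-90 triangle the sides are in ratio 1 : 1 : √2, so hypotenuse = leg·√2.
Hypotenuse = 15.44·√2 ≈ 15.44·1.41421 ≈ 21.8355

Hypotenuse = 15.44√2 = 21.84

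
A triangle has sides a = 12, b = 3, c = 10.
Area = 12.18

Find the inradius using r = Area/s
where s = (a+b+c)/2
s = (12 + 3 + 10)/2 = 25/2 = 12.5
r = Area/s = 12.18/12.5 ≈ 0.9744

r = 0.9744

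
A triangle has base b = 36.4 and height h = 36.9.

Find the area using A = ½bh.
A = ½·b·h = ½·36.4·36.9 = ½·1343.16 = 671.58

Area = 671.58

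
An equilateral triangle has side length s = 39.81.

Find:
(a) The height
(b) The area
(a) The height splits the triangle into two 30-60-90 halves: h = s·√3/2 = 39.81·1.73205/2 ≈ 68.9529/2 ≈ 34.4765
(b) Area = (√3/4)·s² = (√3/4)·39.81² = (√3/4)·1584.8361 ≈ 0.433013·1584.8361 ≈ 686.254

Height = 34.48, Area = 686.3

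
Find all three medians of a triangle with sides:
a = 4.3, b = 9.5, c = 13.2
Median formula: m_a = ½√(2b² + 2c² − a²) (and cyclically). a² = 18.49, b² = 90.25, c² = 174.24.
m_a = ½√(2·90.25 + 2·174.24 − 18.49) = ½√510.49 ≈ ½·22.594 ≈ 11.297
m_b = ½√(2·18.49 + 2·174.24 − 90.25) = ½√295.21 ≈ ½·17.1817 ≈ 8.59084
m_c = ½√(2·18.49 + 2·90.25 − 174.24) = ½√43.24 ≈ ½·6.57571 ≈ 3.28786

m_a = 11.3, m_b = 8.591, m_c = 3.288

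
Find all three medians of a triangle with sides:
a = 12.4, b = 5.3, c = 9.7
Median formula: m_a = ½√(2b² + 2c² − a²) (and cyclically). a² = 153.76, b² = 28.09, c² = 94.09.
m_a = ½√(2·28.09 + 2·94.09 − 153.76) = ½√90.6 ≈ ½·9.5184 ≈ 4.7592
m_b = ½√(2·153.76 + 2·94.09 − 28.09) = ½√467.61 ≈ ½·21.6243 ≈ 10.8121
m_c = ½√(2·153.76 + 2·28.09 − 94.09) = ½√269.61 ≈ ½·16.4198 ≈ 8.2099

m_a = 4.759, m_b = 10.81, m_c = 8.21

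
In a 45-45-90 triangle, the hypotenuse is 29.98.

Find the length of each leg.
In a 45-45-90 triangle hypotenuse = leg·√2, so leg = hypotenuse/√2.
Leg = 29.98/√2 ≈ 29.98/1.41421 ≈ 21.1991

Each leg = 21.2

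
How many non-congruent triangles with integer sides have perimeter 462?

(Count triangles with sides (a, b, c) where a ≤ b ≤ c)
Let a ≤ b ≤ c with a + b + c = 462. The only binding inequality is a + b > c, i.e. 462 − c > c, so c < 462/2; and c ≥ 462/3 since c is the largest side.
So 154 ≤ c ≤ 230. For each c, b runs from ⌈(462 − c)/2⌉ up to c (then a = 462 − b − c satisfies 1 ≤ a ≤ b automatically), giving c − ⌈(462 − c)/2⌉ + 1 choices.
Summing over c: 1 + 2 + 4 + 5 + … + 113 + 115  (77 terms, c = 154, …, 230) = 4447
Check (closed form: nearest integer to p²/48 for even p, (p+3)²/48 for odd p): 462²/48 = 213444/48 ≈ 4446.75 → 4447

4447 triangles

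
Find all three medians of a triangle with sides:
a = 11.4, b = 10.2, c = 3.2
Median formula: m_a = ½√(2b² + 2c² − a²) (and cyclically). a² = 129.96, b² = 104.04, c² = 10.24.
m_a = ½√(2·104.04 + 2·10.24 − 129.96) = ½√98.6 ≈ ½·9.92975 ≈ 4.96488
m_b = ½√(2·129.96 + 2·10.24 − 104.04) = ½√176.36 ≈ ½·13.2801 ≈ 6.64003
m_c = ½√(2·129.96 + 2·104.04 − 10.24) = ½√457.76 ≈ ½·21.3953 ≈ 10.6977

m_a = 4.965, m_b = 6.64, m_c = 10.7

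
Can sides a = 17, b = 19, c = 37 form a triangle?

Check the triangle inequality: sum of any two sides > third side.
a + b vs c: 17 + 19 = 36 ≤ 37  ✗
a + c vs b: 17 + 37 = 54 > 19  ✓
b + c vs a: 19 + 37 = 56 > 17  ✓

No: 17 + 19 = 36 is not > 37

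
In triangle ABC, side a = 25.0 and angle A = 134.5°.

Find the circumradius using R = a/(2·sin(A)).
R = a/(2·sin(A)) = 25.0/(2·sin(134.5°))
sin(134.5°) ≈ 0.71325
R ≈ 25.0/(2·0.71325) = 25.0/1.4265 ≈ 17.5254

R = 17.53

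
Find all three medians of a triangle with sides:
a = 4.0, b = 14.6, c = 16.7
Median formula: m_a = ½√(2b² + 2c² − a²) (and cyclically). a² = 16, b² = 213.16, c² = 278.89.
m_a = ½√(2·213.16 + 2·278.89 − 16) = ½√968.1 ≈ ½·31.1143 ≈ 15.5572
m_b = ½√(2·16 + 2·278.89 − 213.16) = ½√376.62 ≈ ½·19.4067 ≈ 9.70335
m_c = ½√(2·16 + 2·213.16 − 278.89) = ½√179.43 ≈ ½·13.3951 ≈ 6.69757

m_a = 15.56, m_b = 9.703, m_c = 6.698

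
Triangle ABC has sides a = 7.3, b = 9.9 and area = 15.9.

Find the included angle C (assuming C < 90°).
Area = ½·a·b·sin(C)  ⇒  sin(C) = 2·Area/(a·b) = 2·15.9/(7.3·9.9) = 31.8/72.27 ≈ 0.440017
C = arcsin(0.440017) ≈ 26.1049° (taking the acute solution since C < 90°)

C = 26.1°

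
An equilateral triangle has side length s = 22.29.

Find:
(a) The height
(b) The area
(a) The height splits the triangle into two 30-60-90 halves: h = s·√3/2 = 22.29·1.73205/2 ≈ 38.6074/2 ≈ 19.3037
(b) Area = (√3/4)·s² = (√3/4)·22.29² = (√3/4)·496.8441 ≈ 0.433013·496.8441 ≈ 215.14

Height = 19.3, Area = 215.1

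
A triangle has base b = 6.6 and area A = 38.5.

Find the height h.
A = ½·b·h  ⇒  h = 2A/b = 2·38.5/6.6 = 77/6.6 ≈ 11.6667

h = 11.67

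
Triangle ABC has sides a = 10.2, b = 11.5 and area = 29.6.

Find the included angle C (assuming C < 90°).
Area = ½·a·b·sin(C)  ⇒  sin(C) = 2·Area/(a·b) = 2·29.6/(10.2·11.5) = 59.2/117.3 ≈ 0.504689
C = arcsin(0.504689) ≈ 30.3107° (taking the acute solution since C < 90°)

C = 30.31°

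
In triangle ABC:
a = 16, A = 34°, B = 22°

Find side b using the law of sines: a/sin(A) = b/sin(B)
a/sin(A) = b/sin(B)  ⇒  b = a·sin(B)/sin(A) = 16·sin(22°)/sin(34°)
sin(22°) ≈ 0.374607, sin(34°) ≈ 0.559193
b ≈ 16·0.374607/0.559193 ≈ 5.99371/0.559193 ≈ 10.7185

b = 10.72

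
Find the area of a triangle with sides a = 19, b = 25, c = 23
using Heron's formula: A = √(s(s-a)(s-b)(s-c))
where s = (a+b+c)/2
s = (19 + 25 + 23)/2 = 67/2 = 33.5
s − a = 14.5, s − b = 8.5, s − c = 10.5
s(s−a)(s−b)(s−c) = 33.5·14.5·8.5·10.5 = 43353.1875
Area = √43353.1875 ≈ 208.214

s = 33.5, Area = 208.2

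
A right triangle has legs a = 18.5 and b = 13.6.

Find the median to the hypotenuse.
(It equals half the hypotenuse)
Hypotenuse c = √(a² + b²) = √(342.25 + 184.96) = √527.21 ≈ 22.9611
Median to hypotenuse = c/2 ≈ 22.9611/2 ≈ 11.4805

Median = 11.48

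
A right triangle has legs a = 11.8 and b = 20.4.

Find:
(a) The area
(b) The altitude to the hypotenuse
(a) The legs are perpendicular, so Area = ½·a·b = ½·11.8·20.4 = ½·240.72 = 120.36
(b) Hypotenuse c = √(a² + b²) = √(139.24 + 416.16) = √555.4 ≈ 23.5669
    Area = ½·c·h_c  ⇒  h_c = 2·Area/c = 240.72/23.5669 ≈ 10.2143

Area = 120.36, h_c = 10.21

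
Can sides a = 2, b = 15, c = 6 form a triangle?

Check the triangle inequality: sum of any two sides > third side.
a + b vs c: 2 + 15 = 17 > 6  ✓
a + c vs b: 2 + 6 = 8 ≤ 15  ✗
b + c vs a: 15 + 6 = 21 > 2  ✓

No: 2 + 6 = 8 is not > 15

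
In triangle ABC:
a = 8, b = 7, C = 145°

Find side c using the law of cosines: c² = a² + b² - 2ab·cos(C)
c² = 8² + 7² − 2·8·7·cos(145°)
cos(145°) ≈ -0.819152
c² ≈ 64 + 49 − 112·(-0.819152) ≈ 113 + 91.745 ≈ 204.745
c ≈ √204.745 ≈ 14.3089

c = 14.31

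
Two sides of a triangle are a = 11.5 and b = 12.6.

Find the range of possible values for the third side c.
Triangle inequality: |a − b| < c < a + b
|a − b| = |11.5 − 12.6| = 1.1
a + b = 11.5 + 12.6 = 24.1

1.1 < c < 24.1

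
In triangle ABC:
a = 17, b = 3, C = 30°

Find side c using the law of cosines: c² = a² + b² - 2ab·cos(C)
c² = 17² + 3² − 2·17·3·cos(30°)
cos(30°) ≈ 0.866025
c² ≈ 289 + 9 − 102·(0.866025) ≈ 298 − 88.3346 ≈ 209.665
c ≈ √209.665 ≈ 14.4798

c = 14.48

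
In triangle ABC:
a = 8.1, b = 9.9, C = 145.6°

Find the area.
Two sides and the included angle (SAS): A = ½·a·b·sin(C) = ½·8.1·9.9·sin(145.6°)
sin(145.6°) ≈ 0.564967
A ≈ ½·80.19·0.564967 = 40.095·0.564967 ≈ 22.6524

Area = 22.65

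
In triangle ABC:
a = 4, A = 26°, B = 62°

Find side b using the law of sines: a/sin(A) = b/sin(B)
a/sin(A) = b/sin(B)  ⇒  b = a·sin(B)/sin(A) = 4·sin(62°)/sin(26°)
sin(62°) ≈ 0.882948, sin(26°) ≈ 0.438371
b ≈ 4·0.882948/0.438371 ≈ 3.53179/0.438371 ≈ 8.05662

b = 8.057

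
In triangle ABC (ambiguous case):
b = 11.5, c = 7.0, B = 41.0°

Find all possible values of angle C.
b/sin(B) = c/sin(C)  ⇒  sin(C) = c·sin(B)/b = 7.0·sin(41.0°)/11.5
sin(41.0°) ≈ 0.656059
sin(C) ≈ 7.0·0.656059/11.5 ≈ 4.59241/11.5 ≈ 0.39934
Candidate 1: C₁ = arcsin(0.39934) ≈ 23.5369°  →  A = 180° − 41.0° − 23.5369° ≈ 115.463° > 0, valid
Candidate 2: C₂ = 180° − C₁ ≈ 156.463°  →  A = 180° − 41.0° − 156.463° ≈ -17.4631° ≤ 0, not a valid triangle

C = 23.54° (one solution)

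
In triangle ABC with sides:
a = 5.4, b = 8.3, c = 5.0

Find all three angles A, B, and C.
Law of cosines for each angle (a² = 29.16, b² = 68.89, c² = 25):
cos(A) = (b² + c² − a²)/(2bc) = (68.89 + 25 − 29.16)/(2·8.3·5.0) = 64.73/83 ≈ 0.77988  ⇒  A ≈ 38.7505°
cos(B) = (a² + c² − b²)/(2ac) = (29.16 + 25 − 68.89)/(2·5.4·5.0) = -14.73/54 ≈ -0.272778  ⇒  B ≈ 105.83°
cos(C) = (a² + b² − c²)/(2ab) = (29.16 + 68.89 − 25)/(2·5.4·8.3) = 73.05/89.64 ≈ 0.814926  ⇒  C ≈ 35.4199°
Check: A + B + C ≈ 180°

A = 38.75°, B = 105.8°, C = 35.42°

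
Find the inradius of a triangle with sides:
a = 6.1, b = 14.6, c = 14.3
r = Area/s where s is the semi-perimeter.
s = (6.1 + 14.6 + 14.3)/2 = 35/2 = 17.5
Area = √(s(s−a)(s−b)(s−c)) = √(17.5·11.4·2.9·3.2) ≈ √1851.36 ≈ 43.0274
r ≈ 43.0274/17.5 ≈ 2.45871

r = 2.459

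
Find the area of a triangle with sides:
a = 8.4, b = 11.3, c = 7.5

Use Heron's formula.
s = (8.4 + 11.3 + 7.5)/2 = 27.2/2 = 13.6
s − a = 5.2, s − b = 2.3, s − c = 6.1
s(s−a)(s−b)(s−c) = 13.6·5.2·2.3·6.1 ≈ 992.202
Area = √992.202 ≈ 31.4992

Area = 31.5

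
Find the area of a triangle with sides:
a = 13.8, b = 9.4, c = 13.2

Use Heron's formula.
s = (13.8 + 9.4 + 13.2)/2 = 36.4/2 = 18.2
s − a = 4.4, s − b = 8.8, s − c = 5
s(s−a)(s−b)(s−c) = 18.2·4.4·8.8·5 ≈ 3523.52
Area = √3523.52 ≈ 59.3592

Area = 59.36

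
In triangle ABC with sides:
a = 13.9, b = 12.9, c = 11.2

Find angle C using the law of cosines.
c² = a² + b² − 2ab·cos(C)  ⇒  cos(C) = (a² + b² − c²)/(2ab)
cos(C) = (13.9² + 12.9² − 11.2²)/(2·13.9·12.9) = (193.21 + 166.41 − 125.44)/358.62 = 234.18/358.62 ≈ 0.653003
C = arccos(0.653003) ≈ 49.2316°

C = 49.23°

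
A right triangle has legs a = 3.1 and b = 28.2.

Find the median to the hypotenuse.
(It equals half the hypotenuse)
Hypotenuse c = √(a² + b²) = √(9.61 + 795.24) = √804.85 ≈ 28.3699
Median to hypotenuse = c/2 ≈ 28.3699/2 ≈ 14.1849

Median = 14.18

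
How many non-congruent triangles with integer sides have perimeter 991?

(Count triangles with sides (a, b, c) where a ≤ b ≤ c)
Let a ≤ b ≤ c with a + b + c = 991. The only binding inequality is a + b > c, i.e. 991 − c > c, so c < 991/2; and c ≥ 991/3 since c is the largest side.
So 331 ≤ c ≤ 495. For each c, b runs from ⌈(991 − c)/2⌉ up to c (then a = 991 − b − c satisfies 1 ≤ a ≤ b automatically), giving c − ⌈(991 − c)/2⌉ + 1 choices.
Summing over c: 2 + 3 + 5 + 6 + … + 246 + 248  (165 terms, c = 331, …, 495) = 20584
Check (closed form: nearest integer to p²/48 for even p, (p+3)²/48 for odd p): (991+3)²/48 = 994²/48 = 988036/48 ≈ 20584.08 → 20584

20584 triangles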